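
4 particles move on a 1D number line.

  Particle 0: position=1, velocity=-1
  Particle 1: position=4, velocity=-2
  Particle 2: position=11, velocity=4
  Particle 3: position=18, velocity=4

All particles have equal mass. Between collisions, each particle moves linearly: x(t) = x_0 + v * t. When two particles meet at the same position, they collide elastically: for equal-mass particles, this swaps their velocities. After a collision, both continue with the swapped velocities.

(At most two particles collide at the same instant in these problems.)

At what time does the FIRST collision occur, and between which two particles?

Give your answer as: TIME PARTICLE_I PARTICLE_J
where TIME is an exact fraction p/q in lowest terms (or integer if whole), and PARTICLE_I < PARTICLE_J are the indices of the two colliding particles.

Pair (0,1): pos 1,4 vel -1,-2 -> gap=3, closing at 1/unit, collide at t=3
Pair (1,2): pos 4,11 vel -2,4 -> not approaching (rel speed -6 <= 0)
Pair (2,3): pos 11,18 vel 4,4 -> not approaching (rel speed 0 <= 0)
Earliest collision: t=3 between 0 and 1

Answer: 3 0 1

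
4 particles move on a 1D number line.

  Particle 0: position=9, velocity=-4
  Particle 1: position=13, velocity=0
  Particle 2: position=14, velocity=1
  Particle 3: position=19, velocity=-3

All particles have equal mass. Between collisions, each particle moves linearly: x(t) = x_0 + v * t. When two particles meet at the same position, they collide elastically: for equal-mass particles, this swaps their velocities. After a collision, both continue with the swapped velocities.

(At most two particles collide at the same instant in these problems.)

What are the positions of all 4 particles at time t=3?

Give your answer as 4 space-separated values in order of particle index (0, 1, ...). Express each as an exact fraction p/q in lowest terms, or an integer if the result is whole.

Answer: -3 10 13 17

Derivation:
Collision at t=5/4: particles 2 and 3 swap velocities; positions: p0=4 p1=13 p2=61/4 p3=61/4; velocities now: v0=-4 v1=0 v2=-3 v3=1
Collision at t=2: particles 1 and 2 swap velocities; positions: p0=1 p1=13 p2=13 p3=16; velocities now: v0=-4 v1=-3 v2=0 v3=1
Advance to t=3 (no further collisions before then); velocities: v0=-4 v1=-3 v2=0 v3=1; positions = -3 10 13 17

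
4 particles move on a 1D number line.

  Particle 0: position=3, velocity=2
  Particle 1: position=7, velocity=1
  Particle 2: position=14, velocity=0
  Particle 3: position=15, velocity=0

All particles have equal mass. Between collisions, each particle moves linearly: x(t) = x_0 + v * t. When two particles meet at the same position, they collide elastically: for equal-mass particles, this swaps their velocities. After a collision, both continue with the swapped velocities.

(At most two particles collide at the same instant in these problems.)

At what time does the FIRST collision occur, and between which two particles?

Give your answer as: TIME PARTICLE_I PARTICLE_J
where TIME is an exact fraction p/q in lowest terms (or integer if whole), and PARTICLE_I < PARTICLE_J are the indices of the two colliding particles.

Pair (0,1): pos 3,7 vel 2,1 -> gap=4, closing at 1/unit, collide at t=4
Pair (1,2): pos 7,14 vel 1,0 -> gap=7, closing at 1/unit, collide at t=7
Pair (2,3): pos 14,15 vel 0,0 -> not approaching (rel speed 0 <= 0)
Earliest collision: t=4 between 0 and 1

Answer: 4 0 1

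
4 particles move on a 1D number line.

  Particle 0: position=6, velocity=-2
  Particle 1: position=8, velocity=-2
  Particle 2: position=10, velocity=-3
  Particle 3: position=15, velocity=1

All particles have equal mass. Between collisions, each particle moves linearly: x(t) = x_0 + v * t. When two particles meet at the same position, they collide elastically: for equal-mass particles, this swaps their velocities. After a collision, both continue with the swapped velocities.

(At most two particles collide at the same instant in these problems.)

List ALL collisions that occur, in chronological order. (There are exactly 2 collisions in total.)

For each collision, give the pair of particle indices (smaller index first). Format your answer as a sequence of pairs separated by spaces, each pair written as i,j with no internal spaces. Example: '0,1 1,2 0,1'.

Collision at t=2: particles 1 and 2 swap velocities; positions: p0=2 p1=4 p2=4 p3=17; velocities now: v0=-2 v1=-3 v2=-2 v3=1
Collision at t=4: particles 0 and 1 swap velocities; positions: p0=-2 p1=-2 p2=0 p3=19; velocities now: v0=-3 v1=-2 v2=-2 v3=1

Answer: 1,2 0,1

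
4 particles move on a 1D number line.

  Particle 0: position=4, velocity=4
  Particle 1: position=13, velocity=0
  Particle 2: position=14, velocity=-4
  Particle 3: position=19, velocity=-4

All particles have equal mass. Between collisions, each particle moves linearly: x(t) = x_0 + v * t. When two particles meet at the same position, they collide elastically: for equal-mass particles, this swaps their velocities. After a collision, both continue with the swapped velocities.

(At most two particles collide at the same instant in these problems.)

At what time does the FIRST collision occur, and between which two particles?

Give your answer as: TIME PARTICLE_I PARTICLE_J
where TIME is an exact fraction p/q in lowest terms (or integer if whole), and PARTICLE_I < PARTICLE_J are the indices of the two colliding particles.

Pair (0,1): pos 4,13 vel 4,0 -> gap=9, closing at 4/unit, collide at t=9/4
Pair (1,2): pos 13,14 vel 0,-4 -> gap=1, closing at 4/unit, collide at t=1/4
Pair (2,3): pos 14,19 vel -4,-4 -> not approaching (rel speed 0 <= 0)
Earliest collision: t=1/4 between 1 and 2

Answer: 1/4 1 2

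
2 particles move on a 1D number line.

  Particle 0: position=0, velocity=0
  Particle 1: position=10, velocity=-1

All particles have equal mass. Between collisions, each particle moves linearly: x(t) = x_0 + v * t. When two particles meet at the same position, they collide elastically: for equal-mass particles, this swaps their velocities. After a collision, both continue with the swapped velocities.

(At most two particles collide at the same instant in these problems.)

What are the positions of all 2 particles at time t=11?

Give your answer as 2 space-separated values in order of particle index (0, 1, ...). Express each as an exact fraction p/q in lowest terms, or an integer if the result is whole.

Collision at t=10: particles 0 and 1 swap velocities; positions: p0=0 p1=0; velocities now: v0=-1 v1=0
Advance to t=11 (no further collisions before then); velocities: v0=-1 v1=0; positions = -1 0

Answer: -1 0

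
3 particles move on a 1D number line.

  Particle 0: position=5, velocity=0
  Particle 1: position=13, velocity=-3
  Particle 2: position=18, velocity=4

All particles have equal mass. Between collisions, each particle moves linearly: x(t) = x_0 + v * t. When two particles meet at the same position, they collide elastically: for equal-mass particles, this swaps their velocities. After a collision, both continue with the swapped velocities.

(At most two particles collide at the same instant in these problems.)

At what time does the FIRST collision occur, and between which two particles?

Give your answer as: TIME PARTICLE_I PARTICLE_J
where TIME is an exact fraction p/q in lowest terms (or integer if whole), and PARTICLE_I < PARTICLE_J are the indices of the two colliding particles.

Answer: 8/3 0 1

Derivation:
Pair (0,1): pos 5,13 vel 0,-3 -> gap=8, closing at 3/unit, collide at t=8/3
Pair (1,2): pos 13,18 vel -3,4 -> not approaching (rel speed -7 <= 0)
Earliest collision: t=8/3 between 0 and 1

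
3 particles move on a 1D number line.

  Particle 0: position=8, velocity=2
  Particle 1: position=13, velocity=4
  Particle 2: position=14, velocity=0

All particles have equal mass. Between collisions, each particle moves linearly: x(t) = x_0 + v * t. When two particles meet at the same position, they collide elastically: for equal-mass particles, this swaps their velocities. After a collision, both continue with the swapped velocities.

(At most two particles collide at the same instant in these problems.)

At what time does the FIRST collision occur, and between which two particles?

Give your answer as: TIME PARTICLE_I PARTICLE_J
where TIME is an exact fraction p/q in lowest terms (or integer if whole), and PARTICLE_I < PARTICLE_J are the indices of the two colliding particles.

Answer: 1/4 1 2

Derivation:
Pair (0,1): pos 8,13 vel 2,4 -> not approaching (rel speed -2 <= 0)
Pair (1,2): pos 13,14 vel 4,0 -> gap=1, closing at 4/unit, collide at t=1/4
Earliest collision: t=1/4 between 1 and 2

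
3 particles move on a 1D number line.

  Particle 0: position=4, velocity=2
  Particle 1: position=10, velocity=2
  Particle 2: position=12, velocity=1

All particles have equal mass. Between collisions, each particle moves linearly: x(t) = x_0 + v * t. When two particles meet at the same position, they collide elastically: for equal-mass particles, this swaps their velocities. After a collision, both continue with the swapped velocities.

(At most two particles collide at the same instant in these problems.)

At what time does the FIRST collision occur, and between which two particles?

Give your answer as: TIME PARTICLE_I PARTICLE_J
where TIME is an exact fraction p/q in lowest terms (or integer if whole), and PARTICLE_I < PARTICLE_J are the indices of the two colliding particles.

Answer: 2 1 2

Derivation:
Pair (0,1): pos 4,10 vel 2,2 -> not approaching (rel speed 0 <= 0)
Pair (1,2): pos 10,12 vel 2,1 -> gap=2, closing at 1/unit, collide at t=2
Earliest collision: t=2 between 1 and 2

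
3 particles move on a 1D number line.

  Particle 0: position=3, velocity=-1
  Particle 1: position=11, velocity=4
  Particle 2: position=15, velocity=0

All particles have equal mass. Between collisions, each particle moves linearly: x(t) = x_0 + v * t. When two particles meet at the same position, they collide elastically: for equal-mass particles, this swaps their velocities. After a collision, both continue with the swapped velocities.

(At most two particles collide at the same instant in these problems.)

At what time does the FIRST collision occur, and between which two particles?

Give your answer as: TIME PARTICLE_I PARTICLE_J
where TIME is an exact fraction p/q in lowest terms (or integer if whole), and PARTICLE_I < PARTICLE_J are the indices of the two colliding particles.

Pair (0,1): pos 3,11 vel -1,4 -> not approaching (rel speed -5 <= 0)
Pair (1,2): pos 11,15 vel 4,0 -> gap=4, closing at 4/unit, collide at t=1
Earliest collision: t=1 between 1 and 2

Answer: 1 1 2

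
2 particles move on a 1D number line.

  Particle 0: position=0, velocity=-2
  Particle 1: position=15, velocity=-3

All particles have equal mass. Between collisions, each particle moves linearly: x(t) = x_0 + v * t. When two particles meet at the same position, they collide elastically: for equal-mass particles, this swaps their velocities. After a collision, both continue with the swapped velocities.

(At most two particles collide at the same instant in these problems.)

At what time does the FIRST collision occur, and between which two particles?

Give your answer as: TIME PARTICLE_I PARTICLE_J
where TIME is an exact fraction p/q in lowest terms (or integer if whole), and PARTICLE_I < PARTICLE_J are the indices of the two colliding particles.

Answer: 15 0 1

Derivation:
Pair (0,1): pos 0,15 vel -2,-3 -> gap=15, closing at 1/unit, collide at t=15
Earliest collision: t=15 between 0 and 1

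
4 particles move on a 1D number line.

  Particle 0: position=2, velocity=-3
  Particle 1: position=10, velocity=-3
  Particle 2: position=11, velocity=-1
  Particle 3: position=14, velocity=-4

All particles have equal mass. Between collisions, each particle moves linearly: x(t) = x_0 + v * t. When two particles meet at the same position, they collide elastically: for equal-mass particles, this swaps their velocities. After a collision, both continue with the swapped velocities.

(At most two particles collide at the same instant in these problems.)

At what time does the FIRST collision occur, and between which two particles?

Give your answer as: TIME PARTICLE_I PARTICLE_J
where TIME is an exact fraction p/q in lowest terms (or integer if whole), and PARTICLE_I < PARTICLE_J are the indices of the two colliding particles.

Pair (0,1): pos 2,10 vel -3,-3 -> not approaching (rel speed 0 <= 0)
Pair (1,2): pos 10,11 vel -3,-1 -> not approaching (rel speed -2 <= 0)
Pair (2,3): pos 11,14 vel -1,-4 -> gap=3, closing at 3/unit, collide at t=1
Earliest collision: t=1 between 2 and 3

Answer: 1 2 3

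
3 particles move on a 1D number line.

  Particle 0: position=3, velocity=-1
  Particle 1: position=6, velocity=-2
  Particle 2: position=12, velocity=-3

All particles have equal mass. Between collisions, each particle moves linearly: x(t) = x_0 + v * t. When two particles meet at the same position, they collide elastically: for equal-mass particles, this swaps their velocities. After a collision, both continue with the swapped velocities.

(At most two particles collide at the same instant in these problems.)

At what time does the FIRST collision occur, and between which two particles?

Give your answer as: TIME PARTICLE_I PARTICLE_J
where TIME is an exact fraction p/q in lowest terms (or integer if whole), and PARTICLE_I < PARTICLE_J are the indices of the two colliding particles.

Answer: 3 0 1

Derivation:
Pair (0,1): pos 3,6 vel -1,-2 -> gap=3, closing at 1/unit, collide at t=3
Pair (1,2): pos 6,12 vel -2,-3 -> gap=6, closing at 1/unit, collide at t=6
Earliest collision: t=3 between 0 and 1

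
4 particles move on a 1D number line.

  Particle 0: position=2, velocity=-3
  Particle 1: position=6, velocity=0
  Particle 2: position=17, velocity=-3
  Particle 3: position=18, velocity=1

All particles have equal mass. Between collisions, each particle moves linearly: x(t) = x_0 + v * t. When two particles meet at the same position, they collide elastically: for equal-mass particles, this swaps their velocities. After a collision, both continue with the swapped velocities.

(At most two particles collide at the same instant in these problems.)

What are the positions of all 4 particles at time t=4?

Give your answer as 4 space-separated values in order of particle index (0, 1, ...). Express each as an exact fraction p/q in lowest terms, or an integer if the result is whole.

Collision at t=11/3: particles 1 and 2 swap velocities; positions: p0=-9 p1=6 p2=6 p3=65/3; velocities now: v0=-3 v1=-3 v2=0 v3=1
Advance to t=4 (no further collisions before then); velocities: v0=-3 v1=-3 v2=0 v3=1; positions = -10 5 6 22

Answer: -10 5 6 22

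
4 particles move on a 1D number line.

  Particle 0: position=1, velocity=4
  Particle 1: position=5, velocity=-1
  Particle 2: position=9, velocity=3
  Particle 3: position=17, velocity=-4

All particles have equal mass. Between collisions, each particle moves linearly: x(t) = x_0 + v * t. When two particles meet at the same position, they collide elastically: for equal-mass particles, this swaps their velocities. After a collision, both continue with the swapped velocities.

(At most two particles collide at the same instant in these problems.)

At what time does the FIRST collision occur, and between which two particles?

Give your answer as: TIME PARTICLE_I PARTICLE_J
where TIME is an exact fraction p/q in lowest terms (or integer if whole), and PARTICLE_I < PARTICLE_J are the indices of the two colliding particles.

Pair (0,1): pos 1,5 vel 4,-1 -> gap=4, closing at 5/unit, collide at t=4/5
Pair (1,2): pos 5,9 vel -1,3 -> not approaching (rel speed -4 <= 0)
Pair (2,3): pos 9,17 vel 3,-4 -> gap=8, closing at 7/unit, collide at t=8/7
Earliest collision: t=4/5 between 0 and 1

Answer: 4/5 0 1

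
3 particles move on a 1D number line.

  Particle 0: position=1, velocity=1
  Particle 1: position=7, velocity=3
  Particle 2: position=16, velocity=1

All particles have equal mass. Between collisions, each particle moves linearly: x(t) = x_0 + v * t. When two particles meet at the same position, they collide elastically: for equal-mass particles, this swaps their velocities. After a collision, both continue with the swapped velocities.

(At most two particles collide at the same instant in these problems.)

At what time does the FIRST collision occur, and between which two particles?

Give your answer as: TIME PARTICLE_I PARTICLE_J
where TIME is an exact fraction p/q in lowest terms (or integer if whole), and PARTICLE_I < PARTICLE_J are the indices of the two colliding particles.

Answer: 9/2 1 2

Derivation:
Pair (0,1): pos 1,7 vel 1,3 -> not approaching (rel speed -2 <= 0)
Pair (1,2): pos 7,16 vel 3,1 -> gap=9, closing at 2/unit, collide at t=9/2
Earliest collision: t=9/2 between 1 and 2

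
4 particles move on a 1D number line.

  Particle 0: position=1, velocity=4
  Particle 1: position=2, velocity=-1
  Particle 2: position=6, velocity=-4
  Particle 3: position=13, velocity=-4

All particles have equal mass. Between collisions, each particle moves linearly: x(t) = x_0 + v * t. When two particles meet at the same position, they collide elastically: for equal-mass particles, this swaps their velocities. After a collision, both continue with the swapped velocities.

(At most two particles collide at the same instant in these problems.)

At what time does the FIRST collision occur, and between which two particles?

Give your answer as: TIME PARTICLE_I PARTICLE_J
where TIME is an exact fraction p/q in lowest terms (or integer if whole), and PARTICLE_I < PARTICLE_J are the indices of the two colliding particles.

Answer: 1/5 0 1

Derivation:
Pair (0,1): pos 1,2 vel 4,-1 -> gap=1, closing at 5/unit, collide at t=1/5
Pair (1,2): pos 2,6 vel -1,-4 -> gap=4, closing at 3/unit, collide at t=4/3
Pair (2,3): pos 6,13 vel -4,-4 -> not approaching (rel speed 0 <= 0)
Earliest collision: t=1/5 between 0 and 1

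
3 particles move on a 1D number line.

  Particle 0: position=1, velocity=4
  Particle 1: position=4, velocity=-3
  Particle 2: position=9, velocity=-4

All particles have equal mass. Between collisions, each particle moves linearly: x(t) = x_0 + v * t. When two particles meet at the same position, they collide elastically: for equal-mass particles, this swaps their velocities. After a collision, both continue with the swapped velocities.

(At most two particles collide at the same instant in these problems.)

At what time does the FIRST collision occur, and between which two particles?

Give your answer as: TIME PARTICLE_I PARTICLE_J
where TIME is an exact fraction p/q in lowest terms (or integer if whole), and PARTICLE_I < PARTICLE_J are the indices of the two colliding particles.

Pair (0,1): pos 1,4 vel 4,-3 -> gap=3, closing at 7/unit, collide at t=3/7
Pair (1,2): pos 4,9 vel -3,-4 -> gap=5, closing at 1/unit, collide at t=5
Earliest collision: t=3/7 between 0 and 1

Answer: 3/7 0 1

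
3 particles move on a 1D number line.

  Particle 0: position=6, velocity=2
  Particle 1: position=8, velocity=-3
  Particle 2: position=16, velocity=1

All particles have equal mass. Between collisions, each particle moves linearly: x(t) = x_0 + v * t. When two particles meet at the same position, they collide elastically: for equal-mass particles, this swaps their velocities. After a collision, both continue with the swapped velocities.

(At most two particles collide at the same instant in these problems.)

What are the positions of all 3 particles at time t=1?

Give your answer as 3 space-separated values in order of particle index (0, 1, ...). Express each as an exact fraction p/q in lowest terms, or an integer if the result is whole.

Answer: 5 8 17

Derivation:
Collision at t=2/5: particles 0 and 1 swap velocities; positions: p0=34/5 p1=34/5 p2=82/5; velocities now: v0=-3 v1=2 v2=1
Advance to t=1 (no further collisions before then); velocities: v0=-3 v1=2 v2=1; positions = 5 8 17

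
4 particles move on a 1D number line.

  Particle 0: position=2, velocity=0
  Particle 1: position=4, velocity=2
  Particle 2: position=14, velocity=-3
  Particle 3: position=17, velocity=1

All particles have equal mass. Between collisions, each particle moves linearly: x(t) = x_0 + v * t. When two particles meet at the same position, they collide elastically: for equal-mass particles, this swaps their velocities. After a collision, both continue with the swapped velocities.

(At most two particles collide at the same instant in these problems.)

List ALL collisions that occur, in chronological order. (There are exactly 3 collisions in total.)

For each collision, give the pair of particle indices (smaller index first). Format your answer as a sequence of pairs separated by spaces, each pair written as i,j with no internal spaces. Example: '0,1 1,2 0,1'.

Answer: 1,2 0,1 2,3

Derivation:
Collision at t=2: particles 1 and 2 swap velocities; positions: p0=2 p1=8 p2=8 p3=19; velocities now: v0=0 v1=-3 v2=2 v3=1
Collision at t=4: particles 0 and 1 swap velocities; positions: p0=2 p1=2 p2=12 p3=21; velocities now: v0=-3 v1=0 v2=2 v3=1
Collision at t=13: particles 2 and 3 swap velocities; positions: p0=-25 p1=2 p2=30 p3=30; velocities now: v0=-3 v1=0 v2=1 v3=2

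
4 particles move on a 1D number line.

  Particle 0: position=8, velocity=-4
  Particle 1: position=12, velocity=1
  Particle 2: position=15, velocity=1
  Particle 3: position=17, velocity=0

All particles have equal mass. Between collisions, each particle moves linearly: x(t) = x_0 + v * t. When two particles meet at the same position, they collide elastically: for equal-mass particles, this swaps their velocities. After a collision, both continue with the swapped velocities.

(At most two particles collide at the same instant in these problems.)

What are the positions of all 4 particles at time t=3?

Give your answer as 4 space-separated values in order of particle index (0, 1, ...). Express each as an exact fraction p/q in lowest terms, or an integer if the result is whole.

Collision at t=2: particles 2 and 3 swap velocities; positions: p0=0 p1=14 p2=17 p3=17; velocities now: v0=-4 v1=1 v2=0 v3=1
Advance to t=3 (no further collisions before then); velocities: v0=-4 v1=1 v2=0 v3=1; positions = -4 15 17 18

Answer: -4 15 17 18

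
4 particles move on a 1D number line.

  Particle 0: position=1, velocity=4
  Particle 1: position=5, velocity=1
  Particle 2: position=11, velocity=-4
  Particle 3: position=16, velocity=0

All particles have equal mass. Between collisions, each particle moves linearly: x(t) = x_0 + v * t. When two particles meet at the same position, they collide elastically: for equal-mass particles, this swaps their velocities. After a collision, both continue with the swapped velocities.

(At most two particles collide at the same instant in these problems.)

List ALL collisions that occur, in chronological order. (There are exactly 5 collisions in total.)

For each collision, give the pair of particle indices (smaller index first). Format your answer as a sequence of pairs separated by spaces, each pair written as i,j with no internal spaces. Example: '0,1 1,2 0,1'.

Answer: 1,2 0,1 1,2 2,3 1,2

Derivation:
Collision at t=6/5: particles 1 and 2 swap velocities; positions: p0=29/5 p1=31/5 p2=31/5 p3=16; velocities now: v0=4 v1=-4 v2=1 v3=0
Collision at t=5/4: particles 0 and 1 swap velocities; positions: p0=6 p1=6 p2=25/4 p3=16; velocities now: v0=-4 v1=4 v2=1 v3=0
Collision at t=4/3: particles 1 and 2 swap velocities; positions: p0=17/3 p1=19/3 p2=19/3 p3=16; velocities now: v0=-4 v1=1 v2=4 v3=0
Collision at t=15/4: particles 2 and 3 swap velocities; positions: p0=-4 p1=35/4 p2=16 p3=16; velocities now: v0=-4 v1=1 v2=0 v3=4
Collision at t=11: particles 1 and 2 swap velocities; positions: p0=-33 p1=16 p2=16 p3=45; velocities now: v0=-4 v1=0 v2=1 v3=4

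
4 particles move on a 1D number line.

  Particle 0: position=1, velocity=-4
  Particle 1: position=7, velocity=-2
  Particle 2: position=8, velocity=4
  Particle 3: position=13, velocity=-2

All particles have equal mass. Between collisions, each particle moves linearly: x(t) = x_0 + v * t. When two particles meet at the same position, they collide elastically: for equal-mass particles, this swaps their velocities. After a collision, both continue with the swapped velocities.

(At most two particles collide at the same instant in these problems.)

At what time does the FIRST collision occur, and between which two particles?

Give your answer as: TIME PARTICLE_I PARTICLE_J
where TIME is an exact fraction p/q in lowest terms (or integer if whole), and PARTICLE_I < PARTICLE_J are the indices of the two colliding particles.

Pair (0,1): pos 1,7 vel -4,-2 -> not approaching (rel speed -2 <= 0)
Pair (1,2): pos 7,8 vel -2,4 -> not approaching (rel speed -6 <= 0)
Pair (2,3): pos 8,13 vel 4,-2 -> gap=5, closing at 6/unit, collide at t=5/6
Earliest collision: t=5/6 between 2 and 3

Answer: 5/6 2 3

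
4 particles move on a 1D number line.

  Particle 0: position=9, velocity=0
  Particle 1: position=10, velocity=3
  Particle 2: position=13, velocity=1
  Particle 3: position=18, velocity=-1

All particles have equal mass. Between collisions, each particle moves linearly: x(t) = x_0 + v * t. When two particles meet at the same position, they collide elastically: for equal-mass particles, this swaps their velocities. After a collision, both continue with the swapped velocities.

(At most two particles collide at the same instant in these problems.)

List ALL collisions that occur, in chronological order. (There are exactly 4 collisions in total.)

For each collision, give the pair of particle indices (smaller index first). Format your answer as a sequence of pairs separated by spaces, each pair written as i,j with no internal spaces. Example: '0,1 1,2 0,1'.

Answer: 1,2 2,3 1,2 0,1

Derivation:
Collision at t=3/2: particles 1 and 2 swap velocities; positions: p0=9 p1=29/2 p2=29/2 p3=33/2; velocities now: v0=0 v1=1 v2=3 v3=-1
Collision at t=2: particles 2 and 3 swap velocities; positions: p0=9 p1=15 p2=16 p3=16; velocities now: v0=0 v1=1 v2=-1 v3=3
Collision at t=5/2: particles 1 and 2 swap velocities; positions: p0=9 p1=31/2 p2=31/2 p3=35/2; velocities now: v0=0 v1=-1 v2=1 v3=3
Collision at t=9: particles 0 and 1 swap velocities; positions: p0=9 p1=9 p2=22 p3=37; velocities now: v0=-1 v1=0 v2=1 v3=3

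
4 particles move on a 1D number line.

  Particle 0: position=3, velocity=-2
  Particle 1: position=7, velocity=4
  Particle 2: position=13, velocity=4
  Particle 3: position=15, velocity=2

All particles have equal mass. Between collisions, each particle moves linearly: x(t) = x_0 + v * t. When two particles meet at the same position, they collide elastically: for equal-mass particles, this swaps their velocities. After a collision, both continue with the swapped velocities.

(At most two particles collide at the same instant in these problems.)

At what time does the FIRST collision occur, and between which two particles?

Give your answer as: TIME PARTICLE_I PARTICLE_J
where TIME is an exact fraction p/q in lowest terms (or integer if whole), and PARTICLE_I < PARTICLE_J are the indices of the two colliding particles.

Pair (0,1): pos 3,7 vel -2,4 -> not approaching (rel speed -6 <= 0)
Pair (1,2): pos 7,13 vel 4,4 -> not approaching (rel speed 0 <= 0)
Pair (2,3): pos 13,15 vel 4,2 -> gap=2, closing at 2/unit, collide at t=1
Earliest collision: t=1 between 2 and 3

Answer: 1 2 3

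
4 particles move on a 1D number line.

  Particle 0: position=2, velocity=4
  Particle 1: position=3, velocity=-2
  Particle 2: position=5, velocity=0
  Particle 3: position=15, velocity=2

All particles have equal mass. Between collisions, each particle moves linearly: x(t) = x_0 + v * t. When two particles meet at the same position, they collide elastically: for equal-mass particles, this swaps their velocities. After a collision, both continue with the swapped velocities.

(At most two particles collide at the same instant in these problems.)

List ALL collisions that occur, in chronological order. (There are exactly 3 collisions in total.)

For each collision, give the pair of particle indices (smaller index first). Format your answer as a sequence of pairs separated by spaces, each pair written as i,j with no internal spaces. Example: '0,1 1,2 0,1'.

Collision at t=1/6: particles 0 and 1 swap velocities; positions: p0=8/3 p1=8/3 p2=5 p3=46/3; velocities now: v0=-2 v1=4 v2=0 v3=2
Collision at t=3/4: particles 1 and 2 swap velocities; positions: p0=3/2 p1=5 p2=5 p3=33/2; velocities now: v0=-2 v1=0 v2=4 v3=2
Collision at t=13/2: particles 2 and 3 swap velocities; positions: p0=-10 p1=5 p2=28 p3=28; velocities now: v0=-2 v1=0 v2=2 v3=4

Answer: 0,1 1,2 2,3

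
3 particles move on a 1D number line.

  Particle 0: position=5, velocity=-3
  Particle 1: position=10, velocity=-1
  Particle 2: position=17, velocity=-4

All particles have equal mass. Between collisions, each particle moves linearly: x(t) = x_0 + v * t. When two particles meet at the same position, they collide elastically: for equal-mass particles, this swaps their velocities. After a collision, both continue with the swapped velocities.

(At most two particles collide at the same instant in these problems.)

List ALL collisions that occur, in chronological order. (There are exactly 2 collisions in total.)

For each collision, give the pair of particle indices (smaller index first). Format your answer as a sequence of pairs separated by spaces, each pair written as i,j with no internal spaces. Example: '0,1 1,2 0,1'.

Collision at t=7/3: particles 1 and 2 swap velocities; positions: p0=-2 p1=23/3 p2=23/3; velocities now: v0=-3 v1=-4 v2=-1
Collision at t=12: particles 0 and 1 swap velocities; positions: p0=-31 p1=-31 p2=-2; velocities now: v0=-4 v1=-3 v2=-1

Answer: 1,2 0,1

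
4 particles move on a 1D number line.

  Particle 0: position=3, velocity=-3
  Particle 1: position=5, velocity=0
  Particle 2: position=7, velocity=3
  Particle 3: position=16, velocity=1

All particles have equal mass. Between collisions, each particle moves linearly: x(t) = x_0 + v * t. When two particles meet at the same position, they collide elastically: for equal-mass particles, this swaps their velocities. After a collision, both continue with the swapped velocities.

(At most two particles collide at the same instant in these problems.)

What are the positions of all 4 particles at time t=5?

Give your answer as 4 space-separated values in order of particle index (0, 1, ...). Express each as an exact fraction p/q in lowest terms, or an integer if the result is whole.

Collision at t=9/2: particles 2 and 3 swap velocities; positions: p0=-21/2 p1=5 p2=41/2 p3=41/2; velocities now: v0=-3 v1=0 v2=1 v3=3
Advance to t=5 (no further collisions before then); velocities: v0=-3 v1=0 v2=1 v3=3; positions = -12 5 21 22

Answer: -12 5 21 22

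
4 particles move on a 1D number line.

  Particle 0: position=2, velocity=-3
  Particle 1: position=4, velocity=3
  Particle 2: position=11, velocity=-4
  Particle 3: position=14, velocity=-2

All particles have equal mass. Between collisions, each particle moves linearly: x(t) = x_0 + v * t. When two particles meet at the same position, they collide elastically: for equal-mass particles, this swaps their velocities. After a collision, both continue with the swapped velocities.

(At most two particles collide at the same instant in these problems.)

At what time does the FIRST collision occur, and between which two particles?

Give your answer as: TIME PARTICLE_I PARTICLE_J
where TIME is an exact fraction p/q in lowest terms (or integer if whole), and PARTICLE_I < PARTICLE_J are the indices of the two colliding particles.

Answer: 1 1 2

Derivation:
Pair (0,1): pos 2,4 vel -3,3 -> not approaching (rel speed -6 <= 0)
Pair (1,2): pos 4,11 vel 3,-4 -> gap=7, closing at 7/unit, collide at t=1
Pair (2,3): pos 11,14 vel -4,-2 -> not approaching (rel speed -2 <= 0)
Earliest collision: t=1 between 1 and 2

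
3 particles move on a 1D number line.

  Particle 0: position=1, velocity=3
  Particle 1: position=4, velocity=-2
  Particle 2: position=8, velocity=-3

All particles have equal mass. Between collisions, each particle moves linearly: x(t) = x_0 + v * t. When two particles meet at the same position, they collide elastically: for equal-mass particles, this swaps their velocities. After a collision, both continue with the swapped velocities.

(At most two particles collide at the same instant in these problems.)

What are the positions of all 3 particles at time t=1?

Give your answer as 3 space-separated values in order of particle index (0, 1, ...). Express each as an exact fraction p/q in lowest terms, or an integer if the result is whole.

Collision at t=3/5: particles 0 and 1 swap velocities; positions: p0=14/5 p1=14/5 p2=31/5; velocities now: v0=-2 v1=3 v2=-3
Advance to t=1 (no further collisions before then); velocities: v0=-2 v1=3 v2=-3; positions = 2 4 5

Answer: 2 4 5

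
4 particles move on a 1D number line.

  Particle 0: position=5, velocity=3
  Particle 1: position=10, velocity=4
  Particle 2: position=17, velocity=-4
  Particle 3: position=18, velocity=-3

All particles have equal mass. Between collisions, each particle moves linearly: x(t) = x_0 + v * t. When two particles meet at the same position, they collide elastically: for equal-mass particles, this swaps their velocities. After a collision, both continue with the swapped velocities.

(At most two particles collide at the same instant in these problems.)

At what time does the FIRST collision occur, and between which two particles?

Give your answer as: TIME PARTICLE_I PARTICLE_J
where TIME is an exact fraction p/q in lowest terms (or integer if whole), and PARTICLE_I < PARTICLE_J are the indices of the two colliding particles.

Pair (0,1): pos 5,10 vel 3,4 -> not approaching (rel speed -1 <= 0)
Pair (1,2): pos 10,17 vel 4,-4 -> gap=7, closing at 8/unit, collide at t=7/8
Pair (2,3): pos 17,18 vel -4,-3 -> not approaching (rel speed -1 <= 0)
Earliest collision: t=7/8 between 1 and 2

Answer: 7/8 1 2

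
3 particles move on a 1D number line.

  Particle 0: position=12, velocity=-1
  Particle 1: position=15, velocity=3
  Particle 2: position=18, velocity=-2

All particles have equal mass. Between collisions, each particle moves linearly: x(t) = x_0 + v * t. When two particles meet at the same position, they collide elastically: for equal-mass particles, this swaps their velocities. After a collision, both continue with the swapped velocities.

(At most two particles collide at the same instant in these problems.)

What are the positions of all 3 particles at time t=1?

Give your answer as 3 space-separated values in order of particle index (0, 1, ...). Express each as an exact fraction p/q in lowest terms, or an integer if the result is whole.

Collision at t=3/5: particles 1 and 2 swap velocities; positions: p0=57/5 p1=84/5 p2=84/5; velocities now: v0=-1 v1=-2 v2=3
Advance to t=1 (no further collisions before then); velocities: v0=-1 v1=-2 v2=3; positions = 11 16 18

Answer: 11 16 18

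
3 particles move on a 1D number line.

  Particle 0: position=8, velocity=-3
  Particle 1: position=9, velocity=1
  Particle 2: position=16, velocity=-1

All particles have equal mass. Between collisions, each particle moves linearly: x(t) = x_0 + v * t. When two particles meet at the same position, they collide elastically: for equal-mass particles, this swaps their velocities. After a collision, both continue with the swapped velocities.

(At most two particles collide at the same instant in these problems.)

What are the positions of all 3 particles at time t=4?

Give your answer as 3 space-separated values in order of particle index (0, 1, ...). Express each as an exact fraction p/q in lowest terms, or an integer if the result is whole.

Answer: -4 12 13

Derivation:
Collision at t=7/2: particles 1 and 2 swap velocities; positions: p0=-5/2 p1=25/2 p2=25/2; velocities now: v0=-3 v1=-1 v2=1
Advance to t=4 (no further collisions before then); velocities: v0=-3 v1=-1 v2=1; positions = -4 12 13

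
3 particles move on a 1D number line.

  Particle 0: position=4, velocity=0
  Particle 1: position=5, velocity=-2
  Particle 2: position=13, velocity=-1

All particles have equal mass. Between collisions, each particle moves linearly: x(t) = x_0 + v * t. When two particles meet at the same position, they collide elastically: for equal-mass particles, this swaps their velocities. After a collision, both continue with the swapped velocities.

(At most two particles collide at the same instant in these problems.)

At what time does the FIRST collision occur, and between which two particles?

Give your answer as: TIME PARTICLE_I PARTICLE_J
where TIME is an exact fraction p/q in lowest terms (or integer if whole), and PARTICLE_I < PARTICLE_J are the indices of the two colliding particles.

Answer: 1/2 0 1

Derivation:
Pair (0,1): pos 4,5 vel 0,-2 -> gap=1, closing at 2/unit, collide at t=1/2
Pair (1,2): pos 5,13 vel -2,-1 -> not approaching (rel speed -1 <= 0)
Earliest collision: t=1/2 between 0 and 1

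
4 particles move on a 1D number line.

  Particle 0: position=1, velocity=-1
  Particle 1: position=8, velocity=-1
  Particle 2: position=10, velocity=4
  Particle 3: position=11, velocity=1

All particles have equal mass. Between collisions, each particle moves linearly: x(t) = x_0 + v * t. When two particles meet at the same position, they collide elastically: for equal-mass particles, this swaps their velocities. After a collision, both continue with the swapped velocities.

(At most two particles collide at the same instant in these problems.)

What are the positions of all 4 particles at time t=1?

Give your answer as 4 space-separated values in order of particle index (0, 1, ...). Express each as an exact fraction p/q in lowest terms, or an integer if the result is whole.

Collision at t=1/3: particles 2 and 3 swap velocities; positions: p0=2/3 p1=23/3 p2=34/3 p3=34/3; velocities now: v0=-1 v1=-1 v2=1 v3=4
Advance to t=1 (no further collisions before then); velocities: v0=-1 v1=-1 v2=1 v3=4; positions = 0 7 12 14

Answer: 0 7 12 14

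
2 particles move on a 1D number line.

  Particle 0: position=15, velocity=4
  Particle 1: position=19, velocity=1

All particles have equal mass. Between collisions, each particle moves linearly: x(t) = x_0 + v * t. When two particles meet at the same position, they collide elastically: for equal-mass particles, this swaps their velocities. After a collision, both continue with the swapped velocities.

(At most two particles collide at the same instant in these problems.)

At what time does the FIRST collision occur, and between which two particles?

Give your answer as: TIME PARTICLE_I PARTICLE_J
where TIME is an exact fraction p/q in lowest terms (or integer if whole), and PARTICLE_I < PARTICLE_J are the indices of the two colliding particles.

Pair (0,1): pos 15,19 vel 4,1 -> gap=4, closing at 3/unit, collide at t=4/3
Earliest collision: t=4/3 between 0 and 1

Answer: 4/3 0 1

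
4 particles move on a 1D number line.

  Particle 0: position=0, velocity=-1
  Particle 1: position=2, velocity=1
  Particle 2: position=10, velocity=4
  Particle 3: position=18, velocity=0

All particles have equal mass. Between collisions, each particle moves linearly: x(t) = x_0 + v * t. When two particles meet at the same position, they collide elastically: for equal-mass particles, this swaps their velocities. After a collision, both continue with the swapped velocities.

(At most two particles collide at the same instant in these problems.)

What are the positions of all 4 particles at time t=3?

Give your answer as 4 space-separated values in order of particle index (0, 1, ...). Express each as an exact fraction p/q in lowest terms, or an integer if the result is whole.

Answer: -3 5 18 22

Derivation:
Collision at t=2: particles 2 and 3 swap velocities; positions: p0=-2 p1=4 p2=18 p3=18; velocities now: v0=-1 v1=1 v2=0 v3=4
Advance to t=3 (no further collisions before then); velocities: v0=-1 v1=1 v2=0 v3=4; positions = -3 5 18 22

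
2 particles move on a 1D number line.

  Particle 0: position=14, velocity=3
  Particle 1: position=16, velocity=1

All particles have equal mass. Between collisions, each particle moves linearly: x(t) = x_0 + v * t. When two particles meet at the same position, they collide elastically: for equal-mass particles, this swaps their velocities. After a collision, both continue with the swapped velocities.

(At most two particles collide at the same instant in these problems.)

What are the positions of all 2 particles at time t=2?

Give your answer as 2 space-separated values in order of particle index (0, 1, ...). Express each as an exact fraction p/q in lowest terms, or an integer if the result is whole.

Answer: 18 20

Derivation:
Collision at t=1: particles 0 and 1 swap velocities; positions: p0=17 p1=17; velocities now: v0=1 v1=3
Advance to t=2 (no further collisions before then); velocities: v0=1 v1=3; positions = 18 20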